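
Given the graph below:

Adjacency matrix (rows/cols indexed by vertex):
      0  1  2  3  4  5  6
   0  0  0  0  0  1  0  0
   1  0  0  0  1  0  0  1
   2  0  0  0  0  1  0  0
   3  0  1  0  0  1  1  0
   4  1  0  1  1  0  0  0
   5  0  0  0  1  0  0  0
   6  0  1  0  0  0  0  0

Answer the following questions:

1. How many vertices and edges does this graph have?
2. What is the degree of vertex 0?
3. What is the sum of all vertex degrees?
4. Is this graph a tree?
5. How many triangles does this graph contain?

Count: 7 vertices, 6 edges.
Vertex 0 has neighbors [4], degree = 1.
Handshaking lemma: 2 * 6 = 12.
A graph is a tree iff it is connected and has exactly n-1 edges. This graph is connected (all 7 vertices in one component) and has 7-1 = 6 edges. It is a tree.
Number of triangles = 0.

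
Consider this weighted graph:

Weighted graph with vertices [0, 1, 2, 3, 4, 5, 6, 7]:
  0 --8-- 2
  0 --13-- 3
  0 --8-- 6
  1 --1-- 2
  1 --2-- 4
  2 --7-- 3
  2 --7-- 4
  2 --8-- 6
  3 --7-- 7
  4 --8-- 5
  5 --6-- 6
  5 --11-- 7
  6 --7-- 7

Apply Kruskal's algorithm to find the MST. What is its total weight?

Applying Kruskal's algorithm (sort edges by weight, add if no cycle):
  Add (1,2) w=1
  Add (1,4) w=2
  Add (5,6) w=6
  Add (2,3) w=7
  Skip (2,4) w=7 (creates cycle)
  Add (3,7) w=7
  Add (6,7) w=7
  Add (0,2) w=8
  Skip (0,6) w=8 (creates cycle)
  Skip (2,6) w=8 (creates cycle)
  Skip (4,5) w=8 (creates cycle)
  Skip (5,7) w=11 (creates cycle)
  Skip (0,3) w=13 (creates cycle)
MST weight = 38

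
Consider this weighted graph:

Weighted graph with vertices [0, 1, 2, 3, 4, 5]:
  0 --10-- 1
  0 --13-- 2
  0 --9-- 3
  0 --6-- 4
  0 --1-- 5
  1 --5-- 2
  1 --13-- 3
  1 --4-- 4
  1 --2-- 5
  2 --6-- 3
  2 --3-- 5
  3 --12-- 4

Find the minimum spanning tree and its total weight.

Applying Kruskal's algorithm (sort edges by weight, add if no cycle):
  Add (0,5) w=1
  Add (1,5) w=2
  Add (2,5) w=3
  Add (1,4) w=4
  Skip (1,2) w=5 (creates cycle)
  Skip (0,4) w=6 (creates cycle)
  Add (2,3) w=6
  Skip (0,3) w=9 (creates cycle)
  Skip (0,1) w=10 (creates cycle)
  Skip (3,4) w=12 (creates cycle)
  Skip (0,2) w=13 (creates cycle)
  Skip (1,3) w=13 (creates cycle)
MST weight = 16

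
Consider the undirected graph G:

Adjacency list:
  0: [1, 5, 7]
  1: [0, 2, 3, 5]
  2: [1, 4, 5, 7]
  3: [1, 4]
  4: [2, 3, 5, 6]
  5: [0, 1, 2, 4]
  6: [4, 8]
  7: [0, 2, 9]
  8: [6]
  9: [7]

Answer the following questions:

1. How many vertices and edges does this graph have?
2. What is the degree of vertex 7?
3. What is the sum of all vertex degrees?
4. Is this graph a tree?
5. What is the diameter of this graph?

Count: 10 vertices, 14 edges.
Vertex 7 has neighbors [0, 2, 9], degree = 3.
Handshaking lemma: 2 * 14 = 28.
A tree on 10 vertices has 9 edges. This graph has 14 edges (5 extra). Not a tree.
Diameter (longest shortest path) = 5.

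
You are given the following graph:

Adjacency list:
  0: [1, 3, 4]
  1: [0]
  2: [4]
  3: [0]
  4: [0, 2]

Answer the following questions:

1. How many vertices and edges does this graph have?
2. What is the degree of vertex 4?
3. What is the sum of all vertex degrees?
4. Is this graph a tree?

Count: 5 vertices, 4 edges.
Vertex 4 has neighbors [0, 2], degree = 2.
Handshaking lemma: 2 * 4 = 8.
A graph is a tree iff it is connected and has exactly n-1 edges. This graph is connected (all 5 vertices in one component) and has 5-1 = 4 edges. It is a tree.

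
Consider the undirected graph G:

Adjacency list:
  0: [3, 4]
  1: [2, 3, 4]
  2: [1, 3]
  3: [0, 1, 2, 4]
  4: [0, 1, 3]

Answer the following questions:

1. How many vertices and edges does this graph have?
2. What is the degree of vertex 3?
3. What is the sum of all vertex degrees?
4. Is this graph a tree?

Count: 5 vertices, 7 edges.
Vertex 3 has neighbors [0, 1, 2, 4], degree = 4.
Handshaking lemma: 2 * 7 = 14.
A tree on 5 vertices has 4 edges. This graph has 7 edges (3 extra). Not a tree.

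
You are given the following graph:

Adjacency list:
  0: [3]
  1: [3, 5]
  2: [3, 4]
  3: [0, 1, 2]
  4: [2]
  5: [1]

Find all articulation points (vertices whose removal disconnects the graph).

An articulation point is a vertex whose removal disconnects the graph.
Articulation points: [1, 2, 3]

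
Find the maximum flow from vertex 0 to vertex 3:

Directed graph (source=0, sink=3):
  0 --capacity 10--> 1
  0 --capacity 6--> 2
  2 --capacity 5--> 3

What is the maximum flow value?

Computing max flow:
  Flow on (0->2): 5/6
  Flow on (2->3): 5/5
Maximum flow = 5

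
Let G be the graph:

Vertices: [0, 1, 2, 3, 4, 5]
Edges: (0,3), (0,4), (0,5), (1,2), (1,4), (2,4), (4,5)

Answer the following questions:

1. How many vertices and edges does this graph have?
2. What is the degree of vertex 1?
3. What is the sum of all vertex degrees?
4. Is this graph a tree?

Count: 6 vertices, 7 edges.
Vertex 1 has neighbors [2, 4], degree = 2.
Handshaking lemma: 2 * 7 = 14.
A tree on 6 vertices has 5 edges. This graph has 7 edges (2 extra). Not a tree.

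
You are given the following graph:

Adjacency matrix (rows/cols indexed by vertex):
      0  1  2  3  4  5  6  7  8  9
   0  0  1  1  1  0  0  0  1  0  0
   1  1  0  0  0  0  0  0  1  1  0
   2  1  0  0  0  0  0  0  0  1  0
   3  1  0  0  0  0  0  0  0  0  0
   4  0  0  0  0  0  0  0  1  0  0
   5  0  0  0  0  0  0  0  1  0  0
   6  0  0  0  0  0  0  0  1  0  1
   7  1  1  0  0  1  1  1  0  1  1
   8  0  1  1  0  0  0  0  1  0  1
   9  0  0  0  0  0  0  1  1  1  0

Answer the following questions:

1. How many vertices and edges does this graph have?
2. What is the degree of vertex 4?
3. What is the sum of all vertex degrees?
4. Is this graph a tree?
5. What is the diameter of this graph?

Count: 10 vertices, 14 edges.
Vertex 4 has neighbors [7], degree = 1.
Handshaking lemma: 2 * 14 = 28.
A tree on 10 vertices has 9 edges. This graph has 14 edges (5 extra). Not a tree.
Diameter (longest shortest path) = 3.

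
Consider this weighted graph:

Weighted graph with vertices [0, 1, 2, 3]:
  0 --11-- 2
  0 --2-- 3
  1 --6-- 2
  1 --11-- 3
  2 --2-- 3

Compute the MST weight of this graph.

Applying Kruskal's algorithm (sort edges by weight, add if no cycle):
  Add (0,3) w=2
  Add (2,3) w=2
  Add (1,2) w=6
  Skip (0,2) w=11 (creates cycle)
  Skip (1,3) w=11 (creates cycle)
MST weight = 10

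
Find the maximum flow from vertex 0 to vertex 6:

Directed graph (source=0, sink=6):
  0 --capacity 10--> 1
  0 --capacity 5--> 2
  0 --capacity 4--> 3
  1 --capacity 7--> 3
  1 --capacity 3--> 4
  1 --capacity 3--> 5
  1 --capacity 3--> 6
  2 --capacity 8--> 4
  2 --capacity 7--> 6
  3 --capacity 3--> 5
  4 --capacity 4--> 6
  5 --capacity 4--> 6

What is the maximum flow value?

Computing max flow:
  Flow on (0->1): 7/10
  Flow on (0->2): 5/5
  Flow on (0->3): 3/4
  Flow on (1->4): 3/3
  Flow on (1->5): 1/3
  Flow on (1->6): 3/3
  Flow on (2->6): 5/7
  Flow on (3->5): 3/3
  Flow on (4->6): 3/4
  Flow on (5->6): 4/4
Maximum flow = 15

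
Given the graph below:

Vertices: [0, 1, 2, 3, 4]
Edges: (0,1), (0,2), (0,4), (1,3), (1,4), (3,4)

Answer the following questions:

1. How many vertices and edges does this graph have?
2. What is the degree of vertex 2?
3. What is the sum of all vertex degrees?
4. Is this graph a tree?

Count: 5 vertices, 6 edges.
Vertex 2 has neighbors [0], degree = 1.
Handshaking lemma: 2 * 6 = 12.
A tree on 5 vertices has 4 edges. This graph has 6 edges (2 extra). Not a tree.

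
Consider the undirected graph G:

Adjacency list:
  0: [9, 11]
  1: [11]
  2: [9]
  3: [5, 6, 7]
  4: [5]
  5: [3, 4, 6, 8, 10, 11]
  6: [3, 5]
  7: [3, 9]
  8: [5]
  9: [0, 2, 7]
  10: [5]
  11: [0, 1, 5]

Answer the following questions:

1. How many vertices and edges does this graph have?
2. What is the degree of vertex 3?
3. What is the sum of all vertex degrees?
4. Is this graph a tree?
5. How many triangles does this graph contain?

Count: 12 vertices, 13 edges.
Vertex 3 has neighbors [5, 6, 7], degree = 3.
Handshaking lemma: 2 * 13 = 26.
A tree on 12 vertices has 11 edges. This graph has 13 edges (2 extra). Not a tree.
Number of triangles = 1.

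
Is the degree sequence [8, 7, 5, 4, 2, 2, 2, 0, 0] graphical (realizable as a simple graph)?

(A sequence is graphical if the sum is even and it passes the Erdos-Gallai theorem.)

Sum of degrees = 30. Sum is even but fails Erdos-Gallai. The sequence is NOT graphical.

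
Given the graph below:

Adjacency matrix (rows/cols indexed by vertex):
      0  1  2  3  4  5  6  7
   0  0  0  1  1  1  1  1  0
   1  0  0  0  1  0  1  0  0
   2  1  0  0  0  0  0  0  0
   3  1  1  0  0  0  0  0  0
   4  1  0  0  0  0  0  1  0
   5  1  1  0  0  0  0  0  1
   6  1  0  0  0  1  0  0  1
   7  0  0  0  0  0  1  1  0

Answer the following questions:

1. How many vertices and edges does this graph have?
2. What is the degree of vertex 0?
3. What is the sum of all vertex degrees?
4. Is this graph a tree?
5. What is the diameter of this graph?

Count: 8 vertices, 10 edges.
Vertex 0 has neighbors [2, 3, 4, 5, 6], degree = 5.
Handshaking lemma: 2 * 10 = 20.
A tree on 8 vertices has 7 edges. This graph has 10 edges (3 extra). Not a tree.
Diameter (longest shortest path) = 3.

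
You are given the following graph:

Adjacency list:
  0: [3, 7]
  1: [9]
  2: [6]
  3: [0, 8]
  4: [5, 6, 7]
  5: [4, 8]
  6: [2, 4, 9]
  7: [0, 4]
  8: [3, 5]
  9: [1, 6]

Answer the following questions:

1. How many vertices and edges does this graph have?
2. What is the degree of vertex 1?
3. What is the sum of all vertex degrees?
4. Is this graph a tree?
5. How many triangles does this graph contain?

Count: 10 vertices, 10 edges.
Vertex 1 has neighbors [9], degree = 1.
Handshaking lemma: 2 * 10 = 20.
A tree on 10 vertices has 9 edges. This graph has 10 edges (1 extra). Not a tree.
Number of triangles = 0.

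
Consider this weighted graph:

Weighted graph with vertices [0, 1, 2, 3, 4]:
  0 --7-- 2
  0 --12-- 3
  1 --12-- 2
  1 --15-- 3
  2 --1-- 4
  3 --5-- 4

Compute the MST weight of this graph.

Applying Kruskal's algorithm (sort edges by weight, add if no cycle):
  Add (2,4) w=1
  Add (3,4) w=5
  Add (0,2) w=7
  Skip (0,3) w=12 (creates cycle)
  Add (1,2) w=12
  Skip (1,3) w=15 (creates cycle)
MST weight = 25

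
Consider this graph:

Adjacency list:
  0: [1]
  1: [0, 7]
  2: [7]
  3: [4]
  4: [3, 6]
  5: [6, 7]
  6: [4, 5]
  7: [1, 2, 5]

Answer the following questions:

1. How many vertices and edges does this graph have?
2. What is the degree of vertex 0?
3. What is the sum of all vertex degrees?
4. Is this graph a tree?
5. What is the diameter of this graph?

Count: 8 vertices, 7 edges.
Vertex 0 has neighbors [1], degree = 1.
Handshaking lemma: 2 * 7 = 14.
A graph is a tree iff it is connected and has exactly n-1 edges. This graph is connected (all 8 vertices in one component) and has 8-1 = 7 edges. It is a tree.
Diameter (longest shortest path) = 6.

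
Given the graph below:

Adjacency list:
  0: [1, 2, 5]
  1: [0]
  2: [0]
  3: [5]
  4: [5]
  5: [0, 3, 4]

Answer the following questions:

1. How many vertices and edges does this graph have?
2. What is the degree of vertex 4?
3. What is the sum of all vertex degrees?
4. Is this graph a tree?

Count: 6 vertices, 5 edges.
Vertex 4 has neighbors [5], degree = 1.
Handshaking lemma: 2 * 5 = 10.
A graph is a tree iff it is connected and has exactly n-1 edges. This graph is connected (all 6 vertices in one component) and has 6-1 = 5 edges. It is a tree.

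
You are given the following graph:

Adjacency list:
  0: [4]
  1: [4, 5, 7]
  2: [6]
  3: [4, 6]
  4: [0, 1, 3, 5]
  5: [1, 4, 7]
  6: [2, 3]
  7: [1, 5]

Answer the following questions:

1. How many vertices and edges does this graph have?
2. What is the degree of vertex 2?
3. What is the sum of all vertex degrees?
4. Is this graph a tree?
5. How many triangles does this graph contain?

Count: 8 vertices, 9 edges.
Vertex 2 has neighbors [6], degree = 1.
Handshaking lemma: 2 * 9 = 18.
A tree on 8 vertices has 7 edges. This graph has 9 edges (2 extra). Not a tree.
Number of triangles = 2.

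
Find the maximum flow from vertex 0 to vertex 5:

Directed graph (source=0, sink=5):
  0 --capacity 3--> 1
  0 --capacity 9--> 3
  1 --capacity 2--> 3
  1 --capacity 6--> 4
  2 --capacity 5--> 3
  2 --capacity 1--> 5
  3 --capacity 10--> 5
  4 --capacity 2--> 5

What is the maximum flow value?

Computing max flow:
  Flow on (0->1): 3/3
  Flow on (0->3): 9/9
  Flow on (1->3): 1/2
  Flow on (1->4): 2/6
  Flow on (3->5): 10/10
  Flow on (4->5): 2/2
Maximum flow = 12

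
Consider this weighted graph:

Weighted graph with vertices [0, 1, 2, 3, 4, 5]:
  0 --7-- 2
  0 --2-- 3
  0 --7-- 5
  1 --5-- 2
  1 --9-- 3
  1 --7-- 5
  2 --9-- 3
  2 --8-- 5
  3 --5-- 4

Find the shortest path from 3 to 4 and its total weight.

Using Dijkstra's algorithm from vertex 3:
Shortest path: 3 -> 4
Total weight: 5 = 5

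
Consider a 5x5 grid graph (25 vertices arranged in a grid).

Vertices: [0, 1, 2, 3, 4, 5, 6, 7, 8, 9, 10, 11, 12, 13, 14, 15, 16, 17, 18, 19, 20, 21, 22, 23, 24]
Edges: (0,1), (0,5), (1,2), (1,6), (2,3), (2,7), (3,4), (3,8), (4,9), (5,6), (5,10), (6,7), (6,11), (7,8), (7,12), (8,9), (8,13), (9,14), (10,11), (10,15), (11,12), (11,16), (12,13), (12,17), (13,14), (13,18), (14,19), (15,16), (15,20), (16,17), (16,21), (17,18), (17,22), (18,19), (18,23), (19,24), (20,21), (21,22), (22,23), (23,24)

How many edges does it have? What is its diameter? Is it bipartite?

A 5x5 grid has 20 vertical edges and 20 horizontal edges.
Total edges = 20 + 20 = 40.
Diameter = (5-1) + (5-1) = 8 (corner to opposite corner).
Grid graphs are bipartite (checkerboard coloring).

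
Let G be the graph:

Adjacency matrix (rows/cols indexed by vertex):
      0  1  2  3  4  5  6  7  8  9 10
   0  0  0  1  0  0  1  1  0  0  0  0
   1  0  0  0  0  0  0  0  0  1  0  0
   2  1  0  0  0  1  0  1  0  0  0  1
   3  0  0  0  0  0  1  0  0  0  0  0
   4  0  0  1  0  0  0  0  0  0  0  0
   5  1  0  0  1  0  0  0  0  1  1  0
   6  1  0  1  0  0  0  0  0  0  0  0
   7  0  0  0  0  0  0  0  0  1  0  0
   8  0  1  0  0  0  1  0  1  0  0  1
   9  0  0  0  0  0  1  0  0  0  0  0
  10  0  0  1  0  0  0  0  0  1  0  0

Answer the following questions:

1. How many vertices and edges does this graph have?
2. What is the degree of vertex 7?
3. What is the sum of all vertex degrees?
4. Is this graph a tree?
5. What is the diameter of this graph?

Count: 11 vertices, 12 edges.
Vertex 7 has neighbors [8], degree = 1.
Handshaking lemma: 2 * 12 = 24.
A tree on 11 vertices has 10 edges. This graph has 12 edges (2 extra). Not a tree.
Diameter (longest shortest path) = 4.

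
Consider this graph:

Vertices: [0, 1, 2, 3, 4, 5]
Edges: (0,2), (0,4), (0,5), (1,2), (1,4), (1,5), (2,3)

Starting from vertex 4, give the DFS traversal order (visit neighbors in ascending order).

DFS from vertex 4 (neighbors processed in ascending order):
Visit order: 4, 0, 2, 1, 5, 3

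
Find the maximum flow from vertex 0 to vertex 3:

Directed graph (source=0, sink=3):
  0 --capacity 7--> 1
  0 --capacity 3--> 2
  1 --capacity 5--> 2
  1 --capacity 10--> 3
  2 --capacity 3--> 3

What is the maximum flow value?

Computing max flow:
  Flow on (0->1): 7/7
  Flow on (0->2): 3/3
  Flow on (1->3): 7/10
  Flow on (2->3): 3/3
Maximum flow = 10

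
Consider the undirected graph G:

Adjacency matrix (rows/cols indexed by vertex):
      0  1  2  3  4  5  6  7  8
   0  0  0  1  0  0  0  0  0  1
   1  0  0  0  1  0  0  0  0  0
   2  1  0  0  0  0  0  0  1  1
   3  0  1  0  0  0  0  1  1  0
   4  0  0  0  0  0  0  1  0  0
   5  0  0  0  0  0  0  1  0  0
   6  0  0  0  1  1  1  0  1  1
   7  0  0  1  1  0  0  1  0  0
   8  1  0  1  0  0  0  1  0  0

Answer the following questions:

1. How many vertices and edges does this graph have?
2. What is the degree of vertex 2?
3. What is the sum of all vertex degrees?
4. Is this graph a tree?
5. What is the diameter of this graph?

Count: 9 vertices, 11 edges.
Vertex 2 has neighbors [0, 7, 8], degree = 3.
Handshaking lemma: 2 * 11 = 22.
A tree on 9 vertices has 8 edges. This graph has 11 edges (3 extra). Not a tree.
Diameter (longest shortest path) = 4.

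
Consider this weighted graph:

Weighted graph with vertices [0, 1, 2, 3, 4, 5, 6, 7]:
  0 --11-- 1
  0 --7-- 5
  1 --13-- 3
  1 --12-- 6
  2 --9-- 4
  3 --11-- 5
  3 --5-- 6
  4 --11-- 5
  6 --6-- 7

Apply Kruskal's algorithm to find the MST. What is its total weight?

Applying Kruskal's algorithm (sort edges by weight, add if no cycle):
  Add (3,6) w=5
  Add (6,7) w=6
  Add (0,5) w=7
  Add (2,4) w=9
  Add (0,1) w=11
  Add (3,5) w=11
  Add (4,5) w=11
  Skip (1,6) w=12 (creates cycle)
  Skip (1,3) w=13 (creates cycle)
MST weight = 60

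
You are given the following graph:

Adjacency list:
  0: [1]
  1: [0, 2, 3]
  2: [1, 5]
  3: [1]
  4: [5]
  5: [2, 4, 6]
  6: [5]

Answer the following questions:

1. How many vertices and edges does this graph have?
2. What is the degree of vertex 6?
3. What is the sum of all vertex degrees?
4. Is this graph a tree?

Count: 7 vertices, 6 edges.
Vertex 6 has neighbors [5], degree = 1.
Handshaking lemma: 2 * 6 = 12.
A graph is a tree iff it is connected and has exactly n-1 edges. This graph is connected (all 7 vertices in one component) and has 7-1 = 6 edges. It is a tree.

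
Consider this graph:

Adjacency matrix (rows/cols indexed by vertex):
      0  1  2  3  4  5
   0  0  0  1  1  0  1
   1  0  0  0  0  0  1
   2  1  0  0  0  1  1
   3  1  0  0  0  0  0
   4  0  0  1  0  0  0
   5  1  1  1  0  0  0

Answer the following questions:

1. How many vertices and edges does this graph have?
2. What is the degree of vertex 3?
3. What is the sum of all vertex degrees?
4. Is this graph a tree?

Count: 6 vertices, 6 edges.
Vertex 3 has neighbors [0], degree = 1.
Handshaking lemma: 2 * 6 = 12.
A tree on 6 vertices has 5 edges. This graph has 6 edges (1 extra). Not a tree.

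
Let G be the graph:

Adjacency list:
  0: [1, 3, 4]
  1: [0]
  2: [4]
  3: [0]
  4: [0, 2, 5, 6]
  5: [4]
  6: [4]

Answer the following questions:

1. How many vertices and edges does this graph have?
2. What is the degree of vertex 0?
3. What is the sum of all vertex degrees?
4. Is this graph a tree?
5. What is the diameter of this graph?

Count: 7 vertices, 6 edges.
Vertex 0 has neighbors [1, 3, 4], degree = 3.
Handshaking lemma: 2 * 6 = 12.
A graph is a tree iff it is connected and has exactly n-1 edges. This graph is connected (all 7 vertices in one component) and has 7-1 = 6 edges. It is a tree.
Diameter (longest shortest path) = 3.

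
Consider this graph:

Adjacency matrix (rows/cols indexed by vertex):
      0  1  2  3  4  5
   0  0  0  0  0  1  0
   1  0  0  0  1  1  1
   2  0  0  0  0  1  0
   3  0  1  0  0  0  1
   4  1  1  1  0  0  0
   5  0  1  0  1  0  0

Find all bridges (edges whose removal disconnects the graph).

A bridge is an edge whose removal increases the number of connected components.
Bridges found: (0,4), (1,4), (2,4)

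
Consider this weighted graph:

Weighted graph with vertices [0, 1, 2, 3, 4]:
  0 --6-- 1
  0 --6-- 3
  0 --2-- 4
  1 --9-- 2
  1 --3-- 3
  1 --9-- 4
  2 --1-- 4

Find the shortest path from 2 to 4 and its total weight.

Using Dijkstra's algorithm from vertex 2:
Shortest path: 2 -> 4
Total weight: 1 = 1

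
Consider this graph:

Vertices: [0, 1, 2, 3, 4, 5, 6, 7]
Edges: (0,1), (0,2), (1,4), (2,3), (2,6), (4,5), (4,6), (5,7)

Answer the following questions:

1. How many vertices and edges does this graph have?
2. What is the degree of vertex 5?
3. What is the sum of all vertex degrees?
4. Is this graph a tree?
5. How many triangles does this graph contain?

Count: 8 vertices, 8 edges.
Vertex 5 has neighbors [4, 7], degree = 2.
Handshaking lemma: 2 * 8 = 16.
A tree on 8 vertices has 7 edges. This graph has 8 edges (1 extra). Not a tree.
Number of triangles = 0.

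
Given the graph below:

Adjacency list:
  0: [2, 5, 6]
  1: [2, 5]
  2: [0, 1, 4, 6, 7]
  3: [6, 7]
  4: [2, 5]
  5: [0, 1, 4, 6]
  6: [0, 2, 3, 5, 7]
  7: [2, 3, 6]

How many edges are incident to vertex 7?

Vertex 7 has neighbors [2, 3, 6], so deg(7) = 3.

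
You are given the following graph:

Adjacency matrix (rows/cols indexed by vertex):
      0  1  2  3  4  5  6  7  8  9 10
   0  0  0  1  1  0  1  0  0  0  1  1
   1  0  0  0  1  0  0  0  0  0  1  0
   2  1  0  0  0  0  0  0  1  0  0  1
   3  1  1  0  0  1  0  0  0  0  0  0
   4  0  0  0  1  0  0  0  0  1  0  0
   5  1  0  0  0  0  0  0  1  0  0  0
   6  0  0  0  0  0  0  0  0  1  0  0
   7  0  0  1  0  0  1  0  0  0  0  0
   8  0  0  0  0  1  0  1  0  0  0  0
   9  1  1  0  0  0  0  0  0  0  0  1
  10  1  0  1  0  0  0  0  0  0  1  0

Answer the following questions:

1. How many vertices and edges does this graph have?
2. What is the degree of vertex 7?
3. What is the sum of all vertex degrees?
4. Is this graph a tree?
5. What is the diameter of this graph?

Count: 11 vertices, 14 edges.
Vertex 7 has neighbors [2, 5], degree = 2.
Handshaking lemma: 2 * 14 = 28.
A tree on 11 vertices has 10 edges. This graph has 14 edges (4 extra). Not a tree.
Diameter (longest shortest path) = 6.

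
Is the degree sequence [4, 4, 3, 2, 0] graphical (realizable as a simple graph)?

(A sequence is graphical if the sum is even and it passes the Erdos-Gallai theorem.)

Sum of degrees = 13. Sum is odd, so the sequence is NOT graphical.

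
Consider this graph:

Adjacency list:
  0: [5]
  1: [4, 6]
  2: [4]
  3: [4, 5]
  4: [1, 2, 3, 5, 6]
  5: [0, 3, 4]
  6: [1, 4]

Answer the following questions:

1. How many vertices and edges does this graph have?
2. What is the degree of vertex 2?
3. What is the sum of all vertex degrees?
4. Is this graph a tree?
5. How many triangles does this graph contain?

Count: 7 vertices, 8 edges.
Vertex 2 has neighbors [4], degree = 1.
Handshaking lemma: 2 * 8 = 16.
A tree on 7 vertices has 6 edges. This graph has 8 edges (2 extra). Not a tree.
Number of triangles = 2.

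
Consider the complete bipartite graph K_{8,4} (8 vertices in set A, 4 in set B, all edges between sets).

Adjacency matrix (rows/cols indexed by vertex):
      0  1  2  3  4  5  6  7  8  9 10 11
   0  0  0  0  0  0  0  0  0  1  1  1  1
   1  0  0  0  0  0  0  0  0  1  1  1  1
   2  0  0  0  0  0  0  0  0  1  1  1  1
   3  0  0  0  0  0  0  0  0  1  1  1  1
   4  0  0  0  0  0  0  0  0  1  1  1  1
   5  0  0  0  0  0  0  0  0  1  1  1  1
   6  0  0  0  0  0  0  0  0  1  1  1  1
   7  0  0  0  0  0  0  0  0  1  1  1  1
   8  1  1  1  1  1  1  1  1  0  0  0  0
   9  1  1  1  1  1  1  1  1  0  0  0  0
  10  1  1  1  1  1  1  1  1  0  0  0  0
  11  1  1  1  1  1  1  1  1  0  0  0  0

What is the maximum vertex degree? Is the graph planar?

Set-A vertices have degree 4; set-B vertices have degree 8. Maximum degree = max(8,4) = 8.
K_{8,4} contains K_{3,3} as a subgraph (since both sides have >= 3 vertices); by Kuratowski's theorem it is not planar.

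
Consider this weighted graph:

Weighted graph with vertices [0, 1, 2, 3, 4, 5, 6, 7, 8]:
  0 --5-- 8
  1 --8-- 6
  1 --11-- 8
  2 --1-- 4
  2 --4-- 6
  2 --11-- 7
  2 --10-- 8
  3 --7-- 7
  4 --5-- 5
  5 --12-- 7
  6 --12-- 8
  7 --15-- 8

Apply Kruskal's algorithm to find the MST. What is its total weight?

Applying Kruskal's algorithm (sort edges by weight, add if no cycle):
  Add (2,4) w=1
  Add (2,6) w=4
  Add (0,8) w=5
  Add (4,5) w=5
  Add (3,7) w=7
  Add (1,6) w=8
  Add (2,8) w=10
  Skip (1,8) w=11 (creates cycle)
  Add (2,7) w=11
  Skip (5,7) w=12 (creates cycle)
  Skip (6,8) w=12 (creates cycle)
  Skip (7,8) w=15 (creates cycle)
MST weight = 51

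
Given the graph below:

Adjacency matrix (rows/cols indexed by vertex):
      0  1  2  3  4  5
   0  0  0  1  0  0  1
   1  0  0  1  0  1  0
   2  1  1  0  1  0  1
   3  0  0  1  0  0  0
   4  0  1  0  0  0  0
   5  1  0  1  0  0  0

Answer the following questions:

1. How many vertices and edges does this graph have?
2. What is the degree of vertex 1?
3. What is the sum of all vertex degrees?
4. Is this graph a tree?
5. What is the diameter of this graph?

Count: 6 vertices, 6 edges.
Vertex 1 has neighbors [2, 4], degree = 2.
Handshaking lemma: 2 * 6 = 12.
A tree on 6 vertices has 5 edges. This graph has 6 edges (1 extra). Not a tree.
Diameter (longest shortest path) = 3.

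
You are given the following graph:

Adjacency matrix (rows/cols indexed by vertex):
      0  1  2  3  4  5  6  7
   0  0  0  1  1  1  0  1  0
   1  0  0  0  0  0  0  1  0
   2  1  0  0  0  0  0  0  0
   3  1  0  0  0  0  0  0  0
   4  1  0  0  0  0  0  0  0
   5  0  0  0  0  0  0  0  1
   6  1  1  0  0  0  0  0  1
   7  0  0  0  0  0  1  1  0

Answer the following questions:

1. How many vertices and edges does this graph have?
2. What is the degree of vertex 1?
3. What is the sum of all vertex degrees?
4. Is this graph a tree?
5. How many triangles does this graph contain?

Count: 8 vertices, 7 edges.
Vertex 1 has neighbors [6], degree = 1.
Handshaking lemma: 2 * 7 = 14.
A graph is a tree iff it is connected and has exactly n-1 edges. This graph is connected (all 8 vertices in one component) and has 8-1 = 7 edges. It is a tree.
Number of triangles = 0.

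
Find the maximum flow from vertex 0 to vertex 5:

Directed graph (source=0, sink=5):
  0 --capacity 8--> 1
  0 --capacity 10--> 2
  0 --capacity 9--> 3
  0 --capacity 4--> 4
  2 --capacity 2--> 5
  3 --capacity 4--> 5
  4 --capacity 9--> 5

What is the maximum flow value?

Computing max flow:
  Flow on (0->2): 2/10
  Flow on (0->3): 4/9
  Flow on (0->4): 4/4
  Flow on (2->5): 2/2
  Flow on (3->5): 4/4
  Flow on (4->5): 4/9
Maximum flow = 10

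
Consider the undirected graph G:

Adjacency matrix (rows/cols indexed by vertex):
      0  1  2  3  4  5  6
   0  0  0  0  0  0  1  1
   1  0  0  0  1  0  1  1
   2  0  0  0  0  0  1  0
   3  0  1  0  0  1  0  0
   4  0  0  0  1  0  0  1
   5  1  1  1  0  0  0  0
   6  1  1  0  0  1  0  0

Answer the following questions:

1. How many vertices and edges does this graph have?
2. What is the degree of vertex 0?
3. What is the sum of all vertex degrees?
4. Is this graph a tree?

Count: 7 vertices, 8 edges.
Vertex 0 has neighbors [5, 6], degree = 2.
Handshaking lemma: 2 * 8 = 16.
A tree on 7 vertices has 6 edges. This graph has 8 edges (2 extra). Not a tree.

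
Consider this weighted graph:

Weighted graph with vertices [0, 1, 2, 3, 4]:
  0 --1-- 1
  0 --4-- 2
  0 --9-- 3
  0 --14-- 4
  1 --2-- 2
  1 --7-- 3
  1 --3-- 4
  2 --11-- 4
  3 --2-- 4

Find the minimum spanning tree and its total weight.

Applying Kruskal's algorithm (sort edges by weight, add if no cycle):
  Add (0,1) w=1
  Add (1,2) w=2
  Add (3,4) w=2
  Add (1,4) w=3
  Skip (0,2) w=4 (creates cycle)
  Skip (1,3) w=7 (creates cycle)
  Skip (0,3) w=9 (creates cycle)
  Skip (2,4) w=11 (creates cycle)
  Skip (0,4) w=14 (creates cycle)
MST weight = 8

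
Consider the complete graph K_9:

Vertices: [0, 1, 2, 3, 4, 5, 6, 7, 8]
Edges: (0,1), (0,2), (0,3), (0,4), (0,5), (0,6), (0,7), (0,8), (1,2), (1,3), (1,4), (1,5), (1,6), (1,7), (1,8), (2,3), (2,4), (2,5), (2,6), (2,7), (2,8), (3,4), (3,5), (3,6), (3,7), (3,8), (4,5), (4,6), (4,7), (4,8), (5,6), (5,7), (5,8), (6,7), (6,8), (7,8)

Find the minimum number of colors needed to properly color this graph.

In K_9, every vertex is adjacent to every other vertex.
Each vertex needs a unique color.
Chromatic number = 9.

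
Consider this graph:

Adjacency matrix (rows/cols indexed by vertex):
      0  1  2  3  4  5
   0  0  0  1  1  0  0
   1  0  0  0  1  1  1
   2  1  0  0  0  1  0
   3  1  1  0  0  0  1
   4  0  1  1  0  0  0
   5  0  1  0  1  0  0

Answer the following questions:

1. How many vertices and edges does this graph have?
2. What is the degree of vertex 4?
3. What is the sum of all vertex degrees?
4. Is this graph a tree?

Count: 6 vertices, 7 edges.
Vertex 4 has neighbors [1, 2], degree = 2.
Handshaking lemma: 2 * 7 = 14.
A tree on 6 vertices has 5 edges. This graph has 7 edges (2 extra). Not a tree.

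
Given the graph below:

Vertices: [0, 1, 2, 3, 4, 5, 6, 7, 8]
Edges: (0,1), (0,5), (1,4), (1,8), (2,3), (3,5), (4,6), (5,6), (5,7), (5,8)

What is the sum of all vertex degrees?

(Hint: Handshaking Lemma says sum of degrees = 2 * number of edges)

Count edges: 10 edges.
By Handshaking Lemma: sum of degrees = 2 * 10 = 20.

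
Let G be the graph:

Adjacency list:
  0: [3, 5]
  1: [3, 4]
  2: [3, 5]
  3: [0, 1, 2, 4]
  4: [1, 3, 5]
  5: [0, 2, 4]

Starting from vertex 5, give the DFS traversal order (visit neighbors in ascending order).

DFS from vertex 5 (neighbors processed in ascending order):
Visit order: 5, 0, 3, 1, 4, 2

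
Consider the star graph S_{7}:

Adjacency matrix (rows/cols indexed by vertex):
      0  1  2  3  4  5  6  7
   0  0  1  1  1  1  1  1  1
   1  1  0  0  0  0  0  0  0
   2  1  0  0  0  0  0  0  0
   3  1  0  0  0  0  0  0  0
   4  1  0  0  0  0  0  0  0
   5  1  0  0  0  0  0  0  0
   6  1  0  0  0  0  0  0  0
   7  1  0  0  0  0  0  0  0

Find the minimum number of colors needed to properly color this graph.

S_{7} has one hub adjacent to 7 leaves; leaves are pairwise non-adjacent.
Color the hub 0 and every leaf 1.
Chromatic number = 2.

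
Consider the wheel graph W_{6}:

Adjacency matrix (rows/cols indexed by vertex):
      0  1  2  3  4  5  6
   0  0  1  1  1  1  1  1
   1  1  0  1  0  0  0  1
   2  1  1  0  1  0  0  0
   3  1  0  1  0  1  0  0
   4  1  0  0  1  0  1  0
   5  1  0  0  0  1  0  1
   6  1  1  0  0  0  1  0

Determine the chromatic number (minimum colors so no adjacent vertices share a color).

W_{6} = C_{6} plus a hub adjacent to every cycle vertex.
The outer cycle needs 2 colors (even cycle); the hub is adjacent to all of them so needs a fresh color.
Chromatic number = 2 + 1 = 3.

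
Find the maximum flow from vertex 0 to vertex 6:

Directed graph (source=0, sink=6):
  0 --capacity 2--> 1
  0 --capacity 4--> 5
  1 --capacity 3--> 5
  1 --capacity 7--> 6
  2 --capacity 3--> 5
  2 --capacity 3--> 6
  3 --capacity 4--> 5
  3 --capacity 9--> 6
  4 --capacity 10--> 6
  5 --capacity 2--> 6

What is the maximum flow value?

Computing max flow:
  Flow on (0->1): 2/2
  Flow on (0->5): 2/4
  Flow on (1->6): 2/7
  Flow on (5->6): 2/2
Maximum flow = 4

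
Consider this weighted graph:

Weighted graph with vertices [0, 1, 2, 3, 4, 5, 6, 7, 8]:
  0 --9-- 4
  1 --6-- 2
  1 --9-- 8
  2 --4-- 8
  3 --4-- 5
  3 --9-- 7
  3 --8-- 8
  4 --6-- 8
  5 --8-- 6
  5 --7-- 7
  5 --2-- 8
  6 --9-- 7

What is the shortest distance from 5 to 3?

Using Dijkstra's algorithm from vertex 5:
Shortest path: 5 -> 3
Total weight: 4 = 4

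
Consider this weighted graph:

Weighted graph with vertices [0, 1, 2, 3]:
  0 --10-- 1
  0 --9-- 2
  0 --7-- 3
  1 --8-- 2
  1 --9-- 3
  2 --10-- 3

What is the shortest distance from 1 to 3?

Using Dijkstra's algorithm from vertex 1:
Shortest path: 1 -> 3
Total weight: 9 = 9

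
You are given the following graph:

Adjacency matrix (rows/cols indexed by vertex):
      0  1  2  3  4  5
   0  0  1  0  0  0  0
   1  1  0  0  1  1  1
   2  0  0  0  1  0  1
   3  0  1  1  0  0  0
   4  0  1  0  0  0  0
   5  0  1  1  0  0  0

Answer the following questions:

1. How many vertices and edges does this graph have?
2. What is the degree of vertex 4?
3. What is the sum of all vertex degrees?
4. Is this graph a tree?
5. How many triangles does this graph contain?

Count: 6 vertices, 6 edges.
Vertex 4 has neighbors [1], degree = 1.
Handshaking lemma: 2 * 6 = 12.
A tree on 6 vertices has 5 edges. This graph has 6 edges (1 extra). Not a tree.
Number of triangles = 0.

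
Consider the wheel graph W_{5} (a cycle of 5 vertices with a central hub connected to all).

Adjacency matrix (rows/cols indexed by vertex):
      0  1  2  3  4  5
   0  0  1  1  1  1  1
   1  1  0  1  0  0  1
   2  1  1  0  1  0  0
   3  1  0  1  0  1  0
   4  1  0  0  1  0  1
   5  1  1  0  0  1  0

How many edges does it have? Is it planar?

Wheel graph W_{5}: 5 cycle edges + 5 spoke edges = 10 edges.
Total vertices: 6.
The graph is planar.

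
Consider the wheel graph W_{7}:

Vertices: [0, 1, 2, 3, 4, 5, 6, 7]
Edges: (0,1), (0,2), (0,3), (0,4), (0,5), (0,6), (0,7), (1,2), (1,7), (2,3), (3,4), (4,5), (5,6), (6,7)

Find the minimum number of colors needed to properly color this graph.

W_{7} = C_{7} plus a hub adjacent to every cycle vertex.
The outer cycle needs 3 colors (odd cycle); the hub is adjacent to all of them so needs a fresh color.
Chromatic number = 3 + 1 = 4.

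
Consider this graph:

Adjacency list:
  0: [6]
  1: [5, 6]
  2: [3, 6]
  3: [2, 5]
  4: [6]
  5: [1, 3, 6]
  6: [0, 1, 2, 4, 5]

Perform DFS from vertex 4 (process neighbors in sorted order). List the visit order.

DFS from vertex 4 (neighbors processed in ascending order):
Visit order: 4, 6, 0, 1, 5, 3, 2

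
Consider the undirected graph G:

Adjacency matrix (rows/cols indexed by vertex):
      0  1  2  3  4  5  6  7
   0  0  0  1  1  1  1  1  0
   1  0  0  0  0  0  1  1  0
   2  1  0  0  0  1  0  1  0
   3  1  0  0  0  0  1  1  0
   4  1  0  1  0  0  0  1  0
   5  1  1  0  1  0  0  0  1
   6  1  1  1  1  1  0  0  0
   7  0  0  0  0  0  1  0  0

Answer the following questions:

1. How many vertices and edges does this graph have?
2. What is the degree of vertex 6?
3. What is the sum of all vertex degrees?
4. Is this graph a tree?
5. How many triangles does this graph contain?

Count: 8 vertices, 13 edges.
Vertex 6 has neighbors [0, 1, 2, 3, 4], degree = 5.
Handshaking lemma: 2 * 13 = 26.
A tree on 8 vertices has 7 edges. This graph has 13 edges (6 extra). Not a tree.
Number of triangles = 6.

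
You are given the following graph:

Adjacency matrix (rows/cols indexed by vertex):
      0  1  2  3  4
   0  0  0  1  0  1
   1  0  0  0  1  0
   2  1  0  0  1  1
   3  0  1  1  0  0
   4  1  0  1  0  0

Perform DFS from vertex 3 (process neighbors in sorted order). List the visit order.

DFS from vertex 3 (neighbors processed in ascending order):
Visit order: 3, 1, 2, 0, 4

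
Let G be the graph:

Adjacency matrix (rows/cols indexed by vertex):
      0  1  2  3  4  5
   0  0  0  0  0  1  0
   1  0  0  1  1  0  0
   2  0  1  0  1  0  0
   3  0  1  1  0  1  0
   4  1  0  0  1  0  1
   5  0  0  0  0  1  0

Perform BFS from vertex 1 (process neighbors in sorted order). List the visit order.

BFS from vertex 1 (neighbors processed in ascending order):
Visit order: 1, 2, 3, 4, 0, 5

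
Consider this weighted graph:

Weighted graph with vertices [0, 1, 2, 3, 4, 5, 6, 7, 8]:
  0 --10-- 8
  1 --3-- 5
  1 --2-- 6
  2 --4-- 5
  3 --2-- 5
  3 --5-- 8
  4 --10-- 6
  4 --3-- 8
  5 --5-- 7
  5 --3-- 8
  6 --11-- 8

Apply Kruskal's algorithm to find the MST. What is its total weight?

Applying Kruskal's algorithm (sort edges by weight, add if no cycle):
  Add (1,6) w=2
  Add (3,5) w=2
  Add (1,5) w=3
  Add (4,8) w=3
  Add (5,8) w=3
  Add (2,5) w=4
  Skip (3,8) w=5 (creates cycle)
  Add (5,7) w=5
  Add (0,8) w=10
  Skip (4,6) w=10 (creates cycle)
  Skip (6,8) w=11 (creates cycle)
MST weight = 32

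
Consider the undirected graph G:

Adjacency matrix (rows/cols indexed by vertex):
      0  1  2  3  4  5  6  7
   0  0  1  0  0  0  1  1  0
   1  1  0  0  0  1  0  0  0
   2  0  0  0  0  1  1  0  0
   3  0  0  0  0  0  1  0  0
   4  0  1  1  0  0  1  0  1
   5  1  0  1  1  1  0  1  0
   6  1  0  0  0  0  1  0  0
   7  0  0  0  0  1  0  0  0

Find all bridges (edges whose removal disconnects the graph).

A bridge is an edge whose removal increases the number of connected components.
Bridges found: (3,5), (4,7)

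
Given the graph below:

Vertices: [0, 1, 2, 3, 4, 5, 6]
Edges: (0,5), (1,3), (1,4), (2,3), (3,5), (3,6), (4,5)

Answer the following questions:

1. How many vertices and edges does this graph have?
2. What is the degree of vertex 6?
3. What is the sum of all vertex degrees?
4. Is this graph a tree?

Count: 7 vertices, 7 edges.
Vertex 6 has neighbors [3], degree = 1.
Handshaking lemma: 2 * 7 = 14.
A tree on 7 vertices has 6 edges. This graph has 7 edges (1 extra). Not a tree.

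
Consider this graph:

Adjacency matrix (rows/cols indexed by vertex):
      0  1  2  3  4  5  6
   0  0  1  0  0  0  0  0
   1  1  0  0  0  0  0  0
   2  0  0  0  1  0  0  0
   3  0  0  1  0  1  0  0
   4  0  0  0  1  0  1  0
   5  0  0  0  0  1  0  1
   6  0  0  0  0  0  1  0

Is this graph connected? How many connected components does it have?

Checking connectivity: the graph has 2 connected component(s).
Components: [[0, 1], [2, 3, 4, 5, 6]]. The graph is NOT connected.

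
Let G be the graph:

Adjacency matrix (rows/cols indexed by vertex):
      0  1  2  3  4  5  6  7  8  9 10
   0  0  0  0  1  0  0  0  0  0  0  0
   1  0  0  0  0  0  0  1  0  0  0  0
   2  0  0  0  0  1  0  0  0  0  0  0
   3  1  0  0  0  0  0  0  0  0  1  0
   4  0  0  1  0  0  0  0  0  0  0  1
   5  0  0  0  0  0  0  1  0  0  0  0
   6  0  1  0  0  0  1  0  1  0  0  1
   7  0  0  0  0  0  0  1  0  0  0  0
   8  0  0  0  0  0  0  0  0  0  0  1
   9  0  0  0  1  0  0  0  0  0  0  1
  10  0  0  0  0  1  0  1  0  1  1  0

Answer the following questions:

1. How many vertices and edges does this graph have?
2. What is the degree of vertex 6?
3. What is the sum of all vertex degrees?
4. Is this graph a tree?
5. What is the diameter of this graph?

Count: 11 vertices, 10 edges.
Vertex 6 has neighbors [1, 5, 7, 10], degree = 4.
Handshaking lemma: 2 * 10 = 20.
A graph is a tree iff it is connected and has exactly n-1 edges. This graph is connected (all 11 vertices in one component) and has 11-1 = 10 edges. It is a tree.
Diameter (longest shortest path) = 5.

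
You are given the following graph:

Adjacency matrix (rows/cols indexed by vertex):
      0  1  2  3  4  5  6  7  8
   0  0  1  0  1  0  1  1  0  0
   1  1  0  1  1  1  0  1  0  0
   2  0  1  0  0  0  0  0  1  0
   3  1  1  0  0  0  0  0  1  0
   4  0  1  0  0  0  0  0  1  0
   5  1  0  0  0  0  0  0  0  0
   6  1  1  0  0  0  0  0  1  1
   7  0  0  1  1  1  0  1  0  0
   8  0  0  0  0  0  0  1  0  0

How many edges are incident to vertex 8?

Vertex 8 has neighbors [6], so deg(8) = 1.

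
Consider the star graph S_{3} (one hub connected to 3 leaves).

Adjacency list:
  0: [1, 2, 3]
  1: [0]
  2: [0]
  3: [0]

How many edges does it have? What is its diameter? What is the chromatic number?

Star graph S_{3}: the hub connects to all 3 leaves.
Edges = 3.
Diameter = 2 (any leaf to hub is 1, leaf to leaf through hub is 2).
Star graphs are bipartite (hub vs leaves), so chromatic number = 2.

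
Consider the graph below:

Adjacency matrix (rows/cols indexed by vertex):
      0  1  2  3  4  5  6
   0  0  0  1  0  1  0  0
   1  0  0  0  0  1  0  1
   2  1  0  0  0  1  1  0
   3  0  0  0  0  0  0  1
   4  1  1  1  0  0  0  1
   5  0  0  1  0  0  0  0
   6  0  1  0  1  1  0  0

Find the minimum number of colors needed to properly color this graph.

The graph has a maximum clique of size 3 (lower bound on chromatic number).
A valid 3-coloring: {0: 2, 1: 2, 2: 1, 3: 0, 4: 0, 5: 0, 6: 1}.
Chromatic number = 3.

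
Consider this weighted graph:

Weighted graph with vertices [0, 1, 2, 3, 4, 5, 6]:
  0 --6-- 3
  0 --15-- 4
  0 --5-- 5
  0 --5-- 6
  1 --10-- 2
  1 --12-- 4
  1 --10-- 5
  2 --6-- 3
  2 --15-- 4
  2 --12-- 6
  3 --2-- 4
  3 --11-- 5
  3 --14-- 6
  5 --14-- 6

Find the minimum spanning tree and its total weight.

Applying Kruskal's algorithm (sort edges by weight, add if no cycle):
  Add (3,4) w=2
  Add (0,6) w=5
  Add (0,5) w=5
  Add (0,3) w=6
  Add (2,3) w=6
  Add (1,5) w=10
  Skip (1,2) w=10 (creates cycle)
  Skip (3,5) w=11 (creates cycle)
  Skip (1,4) w=12 (creates cycle)
  Skip (2,6) w=12 (creates cycle)
  Skip (3,6) w=14 (creates cycle)
  Skip (5,6) w=14 (creates cycle)
  Skip (0,4) w=15 (creates cycle)
  Skip (2,4) w=15 (creates cycle)
MST weight = 34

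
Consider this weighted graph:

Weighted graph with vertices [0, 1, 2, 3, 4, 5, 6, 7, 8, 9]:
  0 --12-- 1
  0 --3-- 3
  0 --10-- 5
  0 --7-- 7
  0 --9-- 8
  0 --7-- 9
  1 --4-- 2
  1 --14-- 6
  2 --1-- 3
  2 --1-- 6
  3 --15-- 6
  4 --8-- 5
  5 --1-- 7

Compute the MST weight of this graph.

Applying Kruskal's algorithm (sort edges by weight, add if no cycle):
  Add (2,3) w=1
  Add (2,6) w=1
  Add (5,7) w=1
  Add (0,3) w=3
  Add (1,2) w=4
  Add (0,9) w=7
  Add (0,7) w=7
  Add (4,5) w=8
  Add (0,8) w=9
  Skip (0,5) w=10 (creates cycle)
  Skip (0,1) w=12 (creates cycle)
  Skip (1,6) w=14 (creates cycle)
  Skip (3,6) w=15 (creates cycle)
MST weight = 41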